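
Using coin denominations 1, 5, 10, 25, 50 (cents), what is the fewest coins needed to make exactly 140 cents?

5

Greedy: take as many of the largest coin as possible, then repeat with the remainder.
140 = 2×50 + 1×25 + 1×10 + 1×5
Total coins = 2 + 1 + 1 + 1 = 5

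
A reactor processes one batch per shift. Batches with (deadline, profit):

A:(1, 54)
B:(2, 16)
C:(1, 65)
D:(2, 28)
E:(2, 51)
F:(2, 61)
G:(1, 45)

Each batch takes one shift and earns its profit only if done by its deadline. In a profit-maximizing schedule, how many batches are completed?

2

By profit: C(d1,65), F(d2,61), A(d1,54), E(d2,51), G(d1,45), D(d2,28), B(d2,16)
C→slot 1; F→slot 2; A skipped; E skipped; G skipped; D skipped; B skipped.
2 of 7 scheduled.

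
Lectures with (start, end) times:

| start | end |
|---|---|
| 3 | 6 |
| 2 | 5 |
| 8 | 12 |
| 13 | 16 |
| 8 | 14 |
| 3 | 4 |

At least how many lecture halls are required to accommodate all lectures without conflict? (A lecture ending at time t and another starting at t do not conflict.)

3

Count concurrent intervals with a sweep; the peak is the room count.
Events (time:±→running): 2:+→1 3:+→2 3:+→3 … peak 3.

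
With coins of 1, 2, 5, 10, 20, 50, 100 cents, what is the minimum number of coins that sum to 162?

4

Greedy: take as many of the largest coin as possible, then repeat with the remainder.
162 = 1×100 + 1×50 + 1×10 + 1×2
Total coins = 1 + 1 + 1 + 1 = 4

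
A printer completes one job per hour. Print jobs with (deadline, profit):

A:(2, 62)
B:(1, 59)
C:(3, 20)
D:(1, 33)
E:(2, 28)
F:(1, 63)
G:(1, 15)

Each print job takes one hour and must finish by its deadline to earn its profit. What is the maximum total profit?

145

Profit order: F=63 A=62 B=59 D=33 E=28 C=20 G=15
Assign: F→slot 1, A→slot 2, B skipped, D skipped, E skipped, C→slot 3, G skipped.
Slots: [1:F] [2:A] [3:C]
Profit = 63 + 62 + 20 = 145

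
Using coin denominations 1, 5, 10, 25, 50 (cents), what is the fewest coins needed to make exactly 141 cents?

Use the largest denomination that fits, subtract, and repeat.
141 − 2×50→41 − 1×25→16 − 1×10→6 − 1×5→1 − 1×1→0
Total coins = 2 + 1 + 1 + 1 + 1 = 6

6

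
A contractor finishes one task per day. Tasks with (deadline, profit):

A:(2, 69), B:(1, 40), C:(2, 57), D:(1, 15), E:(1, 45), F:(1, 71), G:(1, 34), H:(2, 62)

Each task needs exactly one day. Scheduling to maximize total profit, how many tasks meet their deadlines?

2

Take jobs in profit order; each goes to the latest open slot no later than its deadline.
By profit: F(d1,71), A(d2,69), H(d2,62), C(d2,57), E(d1,45), B(d1,40), G(d1,34), D(d1,15)
F→slot 1; A→slot 2; H skipped; C skipped; E skipped; B skipped; G skipped; D skipped.
2 of 8 scheduled.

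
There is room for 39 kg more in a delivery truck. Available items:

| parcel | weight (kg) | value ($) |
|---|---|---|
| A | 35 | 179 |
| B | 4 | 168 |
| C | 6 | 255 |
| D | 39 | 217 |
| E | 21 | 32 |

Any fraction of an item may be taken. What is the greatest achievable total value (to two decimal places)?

584.36

Greedy by value/weight ratio, highest first.
Ratios (sorted): C 42.50, B 42.00, D 5.56, A 5.11, E 1.52
take C (6 @ 255); take B (4 @ 168); take 29/39 of D → 161.36. Capacity used 39/39.
Total value = 584.36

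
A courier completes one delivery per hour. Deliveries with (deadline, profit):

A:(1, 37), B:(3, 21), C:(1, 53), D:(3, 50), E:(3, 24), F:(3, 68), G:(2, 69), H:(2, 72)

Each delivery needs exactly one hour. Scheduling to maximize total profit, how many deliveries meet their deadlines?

3

Take jobs in profit order; each goes to the latest open slot no later than its deadline.
Profit order: H=72 G=69 F=68 C=53 D=50 A=37 E=24 B=21
Assign: H→slot 2, G→slot 1, F→slot 3, C skipped, D skipped, A skipped, E skipped, B skipped.
Slots: [1:G] [2:H] [3:F]
3 of 8 scheduled.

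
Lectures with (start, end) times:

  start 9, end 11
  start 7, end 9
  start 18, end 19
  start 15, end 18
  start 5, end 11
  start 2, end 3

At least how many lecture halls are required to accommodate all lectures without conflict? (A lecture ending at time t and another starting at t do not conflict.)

Count concurrent intervals with a sweep; the peak is the room count.
starts: [2, 5, 7, 9, 15, 18]
ends:   [3, 9, 11, 11, 18, 19]
s2→1 e3→0 s5→1 s7→2  — peak 2.

2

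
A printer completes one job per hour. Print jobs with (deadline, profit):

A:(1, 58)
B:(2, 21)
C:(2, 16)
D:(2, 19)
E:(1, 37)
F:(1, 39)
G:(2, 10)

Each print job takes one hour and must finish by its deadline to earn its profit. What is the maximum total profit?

By profit: A(d1,58), F(d1,39), E(d1,37), B(d2,21), D(d2,19), C(d2,16), G(d2,10)
A→slot 1; F skipped; E skipped; B→slot 2; D skipped; C skipped; G skipped.
Profit = 58 + 21 = 79

79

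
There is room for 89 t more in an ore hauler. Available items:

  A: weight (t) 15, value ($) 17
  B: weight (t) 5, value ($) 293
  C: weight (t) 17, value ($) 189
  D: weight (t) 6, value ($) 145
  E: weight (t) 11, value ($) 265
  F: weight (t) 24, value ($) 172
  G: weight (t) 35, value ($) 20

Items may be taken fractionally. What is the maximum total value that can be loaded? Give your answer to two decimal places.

Order: B (293/5=58.60) > D (145/6=24.17) > E (265/11=24.09) > C (189/17=11.12) > F (172/24=7.17) > A (17/15=1.13) > G (20/35=0.57)
Fill: take B (5 @ 293) → take D (6 @ 145) → take E (11 @ 265) → take C (17 @ 189) → take F (24 @ 172) → take A (15 @ 17) → take 11/35 of G → 6.29; 89/89 used.
Total value = 1087.29

1087.29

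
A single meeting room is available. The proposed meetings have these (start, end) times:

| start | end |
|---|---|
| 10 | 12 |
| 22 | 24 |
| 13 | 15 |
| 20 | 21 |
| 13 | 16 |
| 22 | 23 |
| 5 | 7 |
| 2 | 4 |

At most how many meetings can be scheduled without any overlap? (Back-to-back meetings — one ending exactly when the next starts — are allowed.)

6

Sorted by end: (2,4)  (5,7)  (10,12)  (13,15)  (13,16)  (20,21)  (22,23)  (22,24)
take (2,4); take (5,7); take (10,12); take (13,15); skip (13,16); take (20,21); take (22,23); skip (22,24).
Selected 6 meetings.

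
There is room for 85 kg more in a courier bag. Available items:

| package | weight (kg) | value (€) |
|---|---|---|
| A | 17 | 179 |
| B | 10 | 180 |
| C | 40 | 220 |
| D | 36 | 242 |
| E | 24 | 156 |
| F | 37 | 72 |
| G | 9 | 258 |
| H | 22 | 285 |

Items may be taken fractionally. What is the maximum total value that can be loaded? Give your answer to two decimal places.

Order: G (258/9=28.67) > B (180/10=18.00) > H (285/22=12.95) > A (179/17=10.53) > D (242/36=6.72) > E (156/24=6.50) > C (220/40=5.50) > F (72/37=1.95)
Fill: take G (9 @ 258) → take B (10 @ 180) → take H (22 @ 285) → take A (17 @ 179) → take 27/36 of D → 181.50; 85/85 used.
Total value = 1083.50

1083.50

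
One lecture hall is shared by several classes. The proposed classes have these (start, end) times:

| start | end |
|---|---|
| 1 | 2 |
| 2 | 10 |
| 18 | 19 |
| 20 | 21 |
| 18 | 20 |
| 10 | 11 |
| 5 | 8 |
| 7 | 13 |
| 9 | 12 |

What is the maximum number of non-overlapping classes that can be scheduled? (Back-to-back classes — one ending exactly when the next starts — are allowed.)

5

Sorted by end: (1,2)  (5,8)  (2,10)  (10,11)  (9,12)  (7,13)  (18,19)  (18,20)  (20,21)
take (1,2); take (5,8); take (10,11); skip (9,12); take (18,19); take (20,21).
Selected 5 classes.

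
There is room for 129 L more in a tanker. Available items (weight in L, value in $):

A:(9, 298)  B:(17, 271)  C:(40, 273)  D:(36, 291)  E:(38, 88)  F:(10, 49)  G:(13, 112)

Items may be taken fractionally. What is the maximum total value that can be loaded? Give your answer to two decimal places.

Sort by value per unit weight and fill in that order.
Ratios (sorted): A 33.11, B 15.94, G 8.62, D 8.08, C 6.83, F 4.90, E 2.32
take A (9 @ 298); take B (17 @ 271); take G (13 @ 112); take D (36 @ 291); take C (40 @ 273); take F (10 @ 49); take 4/38 of E → 9.26. Capacity used 129/129.
Total value = 1303.26

1303.26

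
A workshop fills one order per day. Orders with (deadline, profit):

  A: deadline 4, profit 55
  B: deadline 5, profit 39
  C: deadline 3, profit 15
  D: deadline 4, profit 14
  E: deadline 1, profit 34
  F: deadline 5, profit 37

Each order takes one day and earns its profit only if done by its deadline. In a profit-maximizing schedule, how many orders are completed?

Profit order: A=55 B=39 F=37 E=34 C=15 D=14
Assign: A→slot 4, B→slot 5, F→slot 3, E→slot 1, C→slot 2, D skipped.
Slots: [1:E] [2:C] [3:F] [4:A] [5:B]
5 of 6 scheduled.

5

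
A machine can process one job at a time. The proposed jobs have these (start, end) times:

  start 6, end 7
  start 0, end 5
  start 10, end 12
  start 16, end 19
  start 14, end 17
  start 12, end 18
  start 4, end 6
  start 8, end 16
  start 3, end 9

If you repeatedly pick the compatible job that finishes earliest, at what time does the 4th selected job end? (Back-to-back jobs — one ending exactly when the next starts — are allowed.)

Greedy by earliest finish: after sorting by end time, pick each interval compatible with the last pick.
By end time: (0,5), (4,6), (6,7), (3,9), (10,12), (8,16), (14,17), (12,18), (16,19).
Pick (0,5); next start ≥ 5 → (6,7); next start ≥ 7 → (10,12); next start ≥ 12 → (14,17).
Selected: (0,5) (6,7) (10,12) (14,17)

17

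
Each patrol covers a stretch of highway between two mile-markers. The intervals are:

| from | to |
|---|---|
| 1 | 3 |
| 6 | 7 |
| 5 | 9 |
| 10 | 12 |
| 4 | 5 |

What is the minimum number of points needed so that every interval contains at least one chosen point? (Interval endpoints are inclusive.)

Process intervals by earliest right end; each time one isn't hit yet, stab at its right endpoint.
Sorted: [1,3] [4,5] [6,7] [5,9] [10,12]
{[1,3]} hit by 3; {[4,5]} hit by 5; {[6,7],[5,9]} hit by 7; {[10,12]} hit by 12.
Points: 3, 5, 7, 12 (4 total).

4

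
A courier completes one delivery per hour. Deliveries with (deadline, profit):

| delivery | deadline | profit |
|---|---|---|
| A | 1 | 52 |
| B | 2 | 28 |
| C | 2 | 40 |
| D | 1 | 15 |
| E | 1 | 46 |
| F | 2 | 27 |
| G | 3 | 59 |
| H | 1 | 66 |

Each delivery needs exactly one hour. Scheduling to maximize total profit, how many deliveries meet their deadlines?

3

Profit order: H=66 G=59 A=52 E=46 C=40 B=28 F=27 D=15
Assign: H→slot 1, G→slot 3, A skipped, E skipped, C→slot 2, B skipped, F skipped, D skipped.
Slots: [1:H] [2:C] [3:G]
3 of 8 scheduled.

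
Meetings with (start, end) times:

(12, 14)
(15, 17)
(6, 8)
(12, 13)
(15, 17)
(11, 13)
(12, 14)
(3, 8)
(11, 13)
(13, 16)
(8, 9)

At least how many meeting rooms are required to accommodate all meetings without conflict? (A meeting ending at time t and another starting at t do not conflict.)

The answer is the maximum number of intervals overlapping at any instant.
starts: [3, 6, 8, 11, 11, 12, 12, 12, 13, 15, 15]
ends:   [8, 8, 9, 13, 13, 13, 14, 14, 16, 17, 17]
s3→1 s6→2 e8→1 e8→0 s8→1 e9→0 s11→1 s11→2 s12→3 s12→4 s12→5  — peak 5.

5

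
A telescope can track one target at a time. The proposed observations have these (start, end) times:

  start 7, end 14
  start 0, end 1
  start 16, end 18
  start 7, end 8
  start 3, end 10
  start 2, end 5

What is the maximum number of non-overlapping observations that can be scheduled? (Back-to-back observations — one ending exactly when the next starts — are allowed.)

4

Sort by end time and greedily take each interval whose start is ≥ the last chosen end.
Sorted by end: (0,1)  (2,5)  (7,8)  (3,10)  (7,14)  (16,18)
take (0,1); take (2,5); take (7,8); skip (3,10); take (16,18).
Selected 4 observations.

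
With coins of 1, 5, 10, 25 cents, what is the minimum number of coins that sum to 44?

7

Use the largest denomination that fits, subtract, and repeat.
44 − 1×25→19 − 1×10→9 − 1×5→4 − 4×1→0
Total coins = 1 + 1 + 1 + 4 = 7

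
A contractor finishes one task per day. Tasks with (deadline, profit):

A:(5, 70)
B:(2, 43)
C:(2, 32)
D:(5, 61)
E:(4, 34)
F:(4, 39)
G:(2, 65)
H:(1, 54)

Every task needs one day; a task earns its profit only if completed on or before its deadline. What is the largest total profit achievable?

289

Sort by profit descending; place each in the latest free slot ≤ its deadline.
Profit order: A=70 G=65 D=61 H=54 B=43 F=39 E=34 C=32
Assign: A→slot 5, G→slot 2, D→slot 4, H→slot 1, B skipped, F→slot 3, E skipped, C skipped.
Slots: [1:H] [2:G] [3:F] [4:D] [5:A]
Profit = 54 + 65 + 39 + 61 + 70 = 289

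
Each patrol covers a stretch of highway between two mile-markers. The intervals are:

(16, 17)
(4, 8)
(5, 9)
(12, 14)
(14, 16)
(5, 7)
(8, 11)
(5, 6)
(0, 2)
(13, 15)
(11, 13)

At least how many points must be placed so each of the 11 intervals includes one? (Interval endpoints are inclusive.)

5

Process intervals by earliest right end; each time one isn't hit yet, stab at its right endpoint.
By right end: [0,2]  [5,6]  [5,7]  [4,8]  [5,9]  [8,11]  [11,13]  [12,14]  [13,15]  [14,16]  [16,17]
[0,2] uncovered → point at 2; [5,6] uncovered → point at 6; [8,11] uncovered → point at 11; [12,14] uncovered → point at 14; [16,17] uncovered → point at 17.
Points: 2, 6, 11, 14, 17 (5 total).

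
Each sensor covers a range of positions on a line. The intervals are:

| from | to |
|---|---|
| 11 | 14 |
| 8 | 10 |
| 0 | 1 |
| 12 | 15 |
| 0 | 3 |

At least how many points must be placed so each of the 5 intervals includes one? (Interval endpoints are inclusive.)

3

Process intervals by earliest right end; each time one isn't hit yet, stab at its right endpoint.
Sorted: [0,1] [0,3] [8,10] [11,14] [12,15]
{[0,1],[0,3]} hit by 1; {[8,10]} hit by 10; {[11,14],[12,15]} hit by 14.
Points: 1, 10, 14 (3 total).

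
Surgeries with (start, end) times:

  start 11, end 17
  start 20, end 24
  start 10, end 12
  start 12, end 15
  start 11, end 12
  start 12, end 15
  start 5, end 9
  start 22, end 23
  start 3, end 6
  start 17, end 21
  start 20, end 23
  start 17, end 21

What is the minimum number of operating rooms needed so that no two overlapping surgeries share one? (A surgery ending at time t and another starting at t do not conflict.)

4

Count concurrent intervals with a sweep; the peak is the room count.
starts: [3, 5, 10, 11, 11, 12, 12, 17, 17, 20, 20, 22]
ends:   [6, 9, 12, 12, 15, 15, 17, 21, 21, 23, 23, 24]
s3→1 s5→2 e6→1 e9→0 s10→1 s11→2 s11→3 e12→2 e12→1 s12→2 s12→3 e15→2 e15→1 e17→0 s17→1 s17→2 s20→3 s20→4  — peak 4.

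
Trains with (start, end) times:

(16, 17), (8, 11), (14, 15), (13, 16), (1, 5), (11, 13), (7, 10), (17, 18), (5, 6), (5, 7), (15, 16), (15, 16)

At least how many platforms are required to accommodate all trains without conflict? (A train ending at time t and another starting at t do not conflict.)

3

The answer is the maximum number of intervals overlapping at any instant.
starts: [1, 5, 5, 7, 8, 11, 13, 14, 15, 15, 16, 17]
ends:   [5, 6, 7, 10, 11, 13, 15, 16, 16, 16, 17, 18]
s1→1 e5→0 s5→1 s5→2 e6→1 e7→0 s7→1 s8→2 e10→1 e11→0 s11→1 e13→0 s13→1 s14→2 e15→1 s15→2 s15→3  — peak 3.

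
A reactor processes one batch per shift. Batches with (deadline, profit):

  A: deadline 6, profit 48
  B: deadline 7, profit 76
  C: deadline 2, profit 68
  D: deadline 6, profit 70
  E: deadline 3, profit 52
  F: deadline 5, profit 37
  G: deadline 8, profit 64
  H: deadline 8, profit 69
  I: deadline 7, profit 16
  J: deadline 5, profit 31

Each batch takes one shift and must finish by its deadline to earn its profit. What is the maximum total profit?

By profit: B(d7,76), D(d6,70), H(d8,69), C(d2,68), G(d8,64), E(d3,52), A(d6,48), F(d5,37), J(d5,31), I(d7,16)
B→slot 7; D→slot 6; H→slot 8; C→slot 2; G→slot 5; E→slot 3; A→slot 4; F→slot 1; J skipped; I skipped.
Profit = 37 + 68 + 52 + 48 + 64 + 70 + 76 + 69 = 484

484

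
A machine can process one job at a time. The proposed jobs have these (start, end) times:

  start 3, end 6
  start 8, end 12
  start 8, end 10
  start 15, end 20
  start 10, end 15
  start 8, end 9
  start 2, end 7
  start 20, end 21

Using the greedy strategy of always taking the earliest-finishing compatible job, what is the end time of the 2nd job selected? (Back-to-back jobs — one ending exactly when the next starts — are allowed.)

Sort by end time and greedily take each interval whose start is ≥ the last chosen end.
Sorted by end: (3,6)  (2,7)  (8,9)  (8,10)  (8,12)  (10,15)  (15,20)  (20,21)
take (3,6); take (8,9); skip (8,12); take (10,15); take (15,20); take (20,21).
Selected: (3,6) (8,9) (10,15) (15,20) (20,21)

9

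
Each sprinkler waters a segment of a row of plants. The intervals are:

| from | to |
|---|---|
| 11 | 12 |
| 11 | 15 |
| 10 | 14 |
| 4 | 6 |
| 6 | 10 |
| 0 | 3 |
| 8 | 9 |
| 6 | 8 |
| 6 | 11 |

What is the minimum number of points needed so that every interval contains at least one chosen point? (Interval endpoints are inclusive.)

Sort by right endpoint; whenever an interval is uncovered, place a point at its right end.
Sorted: [0,3] [4,6] [6,8] [8,9] [6,10] [6,11] [11,12] [10,14] [11,15]
{[0,3]} hit by 3; {[4,6],[6,8]} hit by 6; {[8,9],[6,10],[6,11]} hit by 9; {[11,12],[10,14],[11,15]} hit by 12.
Points: 3, 6, 9, 12 (4 total).

4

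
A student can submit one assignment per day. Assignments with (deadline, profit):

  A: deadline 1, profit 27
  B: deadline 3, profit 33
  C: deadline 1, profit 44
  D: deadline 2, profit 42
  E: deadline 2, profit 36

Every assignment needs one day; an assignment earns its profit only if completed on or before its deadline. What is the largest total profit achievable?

By profit: C(d1,44), D(d2,42), E(d2,36), B(d3,33), A(d1,27)
C→slot 1; D→slot 2; E skipped; B→slot 3; A skipped.
Profit = 44 + 42 + 33 = 119

119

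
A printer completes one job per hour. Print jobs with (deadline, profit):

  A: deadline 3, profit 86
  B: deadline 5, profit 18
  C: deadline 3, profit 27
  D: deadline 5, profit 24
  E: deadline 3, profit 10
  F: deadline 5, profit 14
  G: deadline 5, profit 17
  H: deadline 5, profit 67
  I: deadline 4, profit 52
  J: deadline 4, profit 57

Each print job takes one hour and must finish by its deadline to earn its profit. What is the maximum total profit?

289

Take jobs in profit order; each goes to the latest open slot no later than its deadline.
Profit order: A=86 H=67 J=57 I=52 C=27 D=24 B=18 G=17 F=14 E=10
Assign: A→slot 3, H→slot 5, J→slot 4, I→slot 2, C→slot 1, D skipped, B skipped, G skipped, F skipped, E skipped.
Slots: [1:C] [2:I] [3:A] [4:J] [5:H]
Profit = 27 + 52 + 86 + 57 + 67 = 289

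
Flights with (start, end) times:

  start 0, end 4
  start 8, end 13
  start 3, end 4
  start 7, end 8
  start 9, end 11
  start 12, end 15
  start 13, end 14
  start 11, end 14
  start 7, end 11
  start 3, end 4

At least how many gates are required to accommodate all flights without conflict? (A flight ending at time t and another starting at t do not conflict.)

The answer is the maximum number of intervals overlapping at any instant.
starts: [0, 3, 3, 7, 7, 8, 9, 11, 12, 13]
ends:   [4, 4, 4, 8, 11, 11, 13, 14, 14, 15]
s0→1 s3→2 s3→3  — peak 3.

3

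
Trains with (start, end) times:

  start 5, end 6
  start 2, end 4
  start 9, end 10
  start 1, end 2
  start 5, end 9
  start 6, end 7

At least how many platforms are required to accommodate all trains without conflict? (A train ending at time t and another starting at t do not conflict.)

Count concurrent intervals with a sweep; the peak is the room count.
Events (time:±→running): 1:+→1 2:-→0 2:+→1 4:-→0 5:+→1 5:+→2 … peak 2.

2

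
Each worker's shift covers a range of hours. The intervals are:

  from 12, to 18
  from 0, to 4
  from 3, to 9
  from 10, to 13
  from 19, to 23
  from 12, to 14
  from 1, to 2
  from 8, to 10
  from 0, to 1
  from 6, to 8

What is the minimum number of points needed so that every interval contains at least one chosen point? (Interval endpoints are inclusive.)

4

By right end: [0,1]  [1,2]  [0,4]  [6,8]  [3,9]  [8,10]  [10,13]  [12,14]  [12,18]  [19,23]
[0,1] uncovered → point at 1; [6,8] uncovered → point at 8; [10,13] uncovered → point at 13; [19,23] uncovered → point at 23.
Points: 1, 8, 13, 23 (4 total).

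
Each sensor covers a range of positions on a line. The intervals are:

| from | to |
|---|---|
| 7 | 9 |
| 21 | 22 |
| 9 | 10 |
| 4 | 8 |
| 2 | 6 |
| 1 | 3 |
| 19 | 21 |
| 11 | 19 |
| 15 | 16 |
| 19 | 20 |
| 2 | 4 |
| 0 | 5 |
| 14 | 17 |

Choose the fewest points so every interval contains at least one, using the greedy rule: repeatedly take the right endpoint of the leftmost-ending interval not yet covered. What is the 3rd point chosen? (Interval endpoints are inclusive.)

10

Process intervals by earliest right end; each time one isn't hit yet, stab at its right endpoint.
By right end: [1,3]  [2,4]  [0,5]  [2,6]  [4,8]  [7,9]  [9,10]  [15,16]  [14,17]  [11,19]  [19,20]  [19,21]  [21,22]
[1,3] uncovered → point at 3; [4,8] uncovered → point at 8; [9,10] uncovered → point at 10; [15,16] uncovered → point at 16; [19,20] uncovered → point at 20; [21,22] uncovered → point at 22.
Points: 3, 8, 10, 16, 20, 22 (6 total).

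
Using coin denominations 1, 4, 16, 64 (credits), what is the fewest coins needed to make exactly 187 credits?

10

Greedy: take as many of the largest coin as possible, then repeat with the remainder.
187 − 2×64→59 − 3×16→11 − 2×4→3 − 3×1→0
Total coins = 2 + 3 + 2 + 3 = 10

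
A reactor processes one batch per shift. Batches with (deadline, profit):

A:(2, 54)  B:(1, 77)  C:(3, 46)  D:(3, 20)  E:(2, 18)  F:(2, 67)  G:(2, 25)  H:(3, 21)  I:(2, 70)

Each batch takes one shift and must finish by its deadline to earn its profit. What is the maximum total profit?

By profit: B(d1,77), I(d2,70), F(d2,67), A(d2,54), C(d3,46), G(d2,25), H(d3,21), D(d3,20), E(d2,18)
B→slot 1; I→slot 2; F skipped; A skipped; C→slot 3; G skipped; H skipped; D skipped; E skipped.
Profit = 77 + 70 + 46 = 193

193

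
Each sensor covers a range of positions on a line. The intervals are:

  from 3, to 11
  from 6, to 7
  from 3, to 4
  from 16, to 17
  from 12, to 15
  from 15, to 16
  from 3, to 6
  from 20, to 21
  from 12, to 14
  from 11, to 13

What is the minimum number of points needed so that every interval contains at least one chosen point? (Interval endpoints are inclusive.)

By right end: [3,4]  [3,6]  [6,7]  [3,11]  [11,13]  [12,14]  [12,15]  [15,16]  [16,17]  [20,21]
[3,4] uncovered → point at 4; [6,7] uncovered → point at 7; [11,13] uncovered → point at 13; [15,16] uncovered → point at 16; [20,21] uncovered → point at 21.
Points: 4, 7, 13, 16, 21 (5 total).

5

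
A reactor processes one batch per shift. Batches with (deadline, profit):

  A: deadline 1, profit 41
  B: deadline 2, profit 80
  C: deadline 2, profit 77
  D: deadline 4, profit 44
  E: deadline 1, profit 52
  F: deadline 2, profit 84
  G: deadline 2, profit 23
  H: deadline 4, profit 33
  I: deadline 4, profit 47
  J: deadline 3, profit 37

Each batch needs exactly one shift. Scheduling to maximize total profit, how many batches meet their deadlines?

4

Profit order: F=84 B=80 C=77 E=52 I=47 D=44 A=41 J=37 H=33 G=23
Assign: F→slot 2, B→slot 1, C skipped, E skipped, I→slot 4, D→slot 3, A skipped, J skipped, H skipped, G skipped.
Slots: [1:B] [2:F] [3:D] [4:I]
4 of 10 scheduled.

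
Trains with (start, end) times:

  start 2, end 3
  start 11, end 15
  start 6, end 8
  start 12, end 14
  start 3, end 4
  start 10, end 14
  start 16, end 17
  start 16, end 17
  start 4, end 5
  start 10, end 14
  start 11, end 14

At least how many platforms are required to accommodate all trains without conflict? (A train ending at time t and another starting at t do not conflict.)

Count concurrent intervals with a sweep; the peak is the room count.
starts: [2, 3, 4, 6, 10, 10, 11, 11, 12, 16, 16]
ends:   [3, 4, 5, 8, 14, 14, 14, 14, 15, 17, 17]
s2→1 e3→0 s3→1 e4→0 s4→1 e5→0 s6→1 e8→0 s10→1 s10→2 s11→3 s11→4 s12→5  — peak 5.

5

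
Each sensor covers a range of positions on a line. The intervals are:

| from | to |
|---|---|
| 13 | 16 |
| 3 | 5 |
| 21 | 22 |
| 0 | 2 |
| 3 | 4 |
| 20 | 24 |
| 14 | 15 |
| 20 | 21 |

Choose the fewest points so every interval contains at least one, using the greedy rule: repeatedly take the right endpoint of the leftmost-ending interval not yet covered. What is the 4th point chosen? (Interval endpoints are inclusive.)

By right end: [0,2]  [3,4]  [3,5]  [14,15]  [13,16]  [20,21]  [21,22]  [20,24]
[0,2] uncovered → point at 2; [3,4] uncovered → point at 4; [14,15] uncovered → point at 15; [20,21] uncovered → point at 21.
Points: 2, 4, 15, 21 (4 total).

21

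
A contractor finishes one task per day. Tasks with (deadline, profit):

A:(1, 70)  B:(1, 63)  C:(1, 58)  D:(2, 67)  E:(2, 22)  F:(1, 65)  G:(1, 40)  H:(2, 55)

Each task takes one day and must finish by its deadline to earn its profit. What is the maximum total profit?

Sort by profit descending; place each in the latest free slot ≤ its deadline.
Profit order: A=70 D=67 F=65 B=63 C=58 H=55 G=40 E=22
Assign: A→slot 1, D→slot 2, F skipped, B skipped, C skipped, H skipped, G skipped, E skipped.
Slots: [1:A] [2:D]
Profit = 70 + 67 = 137

137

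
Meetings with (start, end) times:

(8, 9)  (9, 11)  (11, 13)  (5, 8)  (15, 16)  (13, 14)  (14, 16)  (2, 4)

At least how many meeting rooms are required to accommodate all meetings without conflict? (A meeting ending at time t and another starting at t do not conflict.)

Events (time:±→running): 2:+→1 4:-→0 5:+→1 8:-→0 8:+→1 9:-→0 9:+→1 11:-→0 11:+→1 13:-→0 13:+→1 14:-→0 14:+→1 15:+→2 … peak 2.

2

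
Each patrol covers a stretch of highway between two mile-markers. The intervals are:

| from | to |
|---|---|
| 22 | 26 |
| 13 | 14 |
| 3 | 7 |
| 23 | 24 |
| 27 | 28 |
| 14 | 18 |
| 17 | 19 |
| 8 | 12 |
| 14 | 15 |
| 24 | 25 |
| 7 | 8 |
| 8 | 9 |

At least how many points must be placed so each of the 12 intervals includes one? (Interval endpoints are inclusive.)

6

Sorted: [3,7] [7,8] [8,9] [8,12] [13,14] [14,15] [14,18] [17,19] [23,24] [24,25] [22,26] [27,28]
{[3,7],[7,8]} hit by 7; {[8,9],[8,12]} hit by 9; {[13,14],[14,15],[14,18]} hit by 14; {[17,19]} hit by 19; {[23,24],[24,25],[22,26]} hit by 24; {[27,28]} hit by 28.
Points: 7, 9, 14, 19, 24, 28 (6 total).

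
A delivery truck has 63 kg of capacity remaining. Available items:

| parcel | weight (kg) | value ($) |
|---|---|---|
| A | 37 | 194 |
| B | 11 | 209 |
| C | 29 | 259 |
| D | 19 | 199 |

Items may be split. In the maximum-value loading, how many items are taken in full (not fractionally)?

Sort by value per unit weight and fill in that order.
Ratios (sorted): B 19.00, D 10.47, C 8.93, A 5.24
take B (11 @ 209); take D (19 @ 199); take C (29 @ 259); take 4/37 of A → 20.97. Capacity used 63/63.
3 item(s) taken whole; one partial (take 4/37 of A).

3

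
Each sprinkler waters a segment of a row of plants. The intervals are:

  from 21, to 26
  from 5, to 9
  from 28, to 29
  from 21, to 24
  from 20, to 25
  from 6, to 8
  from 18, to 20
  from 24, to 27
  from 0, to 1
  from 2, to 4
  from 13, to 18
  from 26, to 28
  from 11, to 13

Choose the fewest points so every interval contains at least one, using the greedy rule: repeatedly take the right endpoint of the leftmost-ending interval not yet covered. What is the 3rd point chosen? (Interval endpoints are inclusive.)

8

Sorted: [0,1] [2,4] [6,8] [5,9] [11,13] [13,18] [18,20] [21,24] [20,25] [21,26] [24,27] [26,28] [28,29]
{[0,1]} hit by 1; {[2,4]} hit by 4; {[6,8],[5,9]} hit by 8; {[11,13],[13,18]} hit by 13; {[18,20]} hit by 20; {[21,24],[20,25],[21,26],[24,27]} hit by 24; {[26,28],[28,29]} hit by 28.
Points: 1, 4, 8, 13, 20, 24, 28 (7 total).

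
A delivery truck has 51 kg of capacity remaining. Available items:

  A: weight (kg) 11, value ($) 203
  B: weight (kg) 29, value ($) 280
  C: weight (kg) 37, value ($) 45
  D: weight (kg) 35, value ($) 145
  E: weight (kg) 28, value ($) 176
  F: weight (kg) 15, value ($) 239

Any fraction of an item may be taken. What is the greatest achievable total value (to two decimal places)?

Ratios (sorted): A 18.45, F 15.93, B 9.66, E 6.29, D 4.14, C 1.22
take A (11 @ 203); take F (15 @ 239); take 25/29 of B → 241.38. Capacity used 51/51.
Total value = 683.38

683.38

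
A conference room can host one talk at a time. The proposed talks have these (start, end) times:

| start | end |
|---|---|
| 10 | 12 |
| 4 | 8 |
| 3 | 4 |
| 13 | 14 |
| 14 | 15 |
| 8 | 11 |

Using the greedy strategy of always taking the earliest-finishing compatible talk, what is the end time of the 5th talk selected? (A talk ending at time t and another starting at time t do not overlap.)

Sorted by end: (3,4)  (4,8)  (8,11)  (10,12)  (13,14)  (14,15)
take (3,4); take (4,8); take (8,11); take (13,14); take (14,15).
Selected: (3,4) (4,8) (8,11) (13,14) (14,15)

15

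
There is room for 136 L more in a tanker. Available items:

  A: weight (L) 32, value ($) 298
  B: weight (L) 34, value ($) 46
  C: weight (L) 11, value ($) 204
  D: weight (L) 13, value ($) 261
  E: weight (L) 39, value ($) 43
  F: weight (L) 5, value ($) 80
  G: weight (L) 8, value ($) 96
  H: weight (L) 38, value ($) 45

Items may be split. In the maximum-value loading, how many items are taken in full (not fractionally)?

6

Greedy by value/weight ratio, highest first.
Order: D (261/13=20.08) > C (204/11=18.55) > F (80/5=16.00) > G (96/8=12.00) > A (298/32=9.31) > B (46/34=1.35) > H (45/38=1.18) > E (43/39=1.10)
Fill: take D (13 @ 261) → take C (11 @ 204) → take F (5 @ 80) → take G (8 @ 96) → take A (32 @ 298) → take B (34 @ 46) → take 33/38 of H → 39.08; 136/136 used.
6 item(s) taken whole; one partial (take 33/38 of H).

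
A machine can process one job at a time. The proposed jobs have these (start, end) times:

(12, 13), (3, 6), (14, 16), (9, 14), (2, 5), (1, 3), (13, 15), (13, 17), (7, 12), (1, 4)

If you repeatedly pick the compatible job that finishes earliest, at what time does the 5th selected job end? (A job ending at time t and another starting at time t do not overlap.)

15

By end time: (1,3), (1,4), (2,5), (3,6), (7,12), (12,13), (9,14), (13,15), (14,16), (13,17).
Pick (1,3); next start ≥ 3 → (3,6); next start ≥ 6 → (7,12); next start ≥ 12 → (12,13); next start ≥ 13 → (13,15).
Selected: (1,3) (3,6) (7,12) (12,13) (13,15)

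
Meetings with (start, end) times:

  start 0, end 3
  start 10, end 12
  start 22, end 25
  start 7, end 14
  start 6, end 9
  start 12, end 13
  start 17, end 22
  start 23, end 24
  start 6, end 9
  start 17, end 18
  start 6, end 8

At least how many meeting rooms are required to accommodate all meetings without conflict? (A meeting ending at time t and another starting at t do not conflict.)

4

Events (time:±→running): 0:+→1 3:-→0 6:+→1 6:+→2 6:+→3 7:+→4 … peak 4.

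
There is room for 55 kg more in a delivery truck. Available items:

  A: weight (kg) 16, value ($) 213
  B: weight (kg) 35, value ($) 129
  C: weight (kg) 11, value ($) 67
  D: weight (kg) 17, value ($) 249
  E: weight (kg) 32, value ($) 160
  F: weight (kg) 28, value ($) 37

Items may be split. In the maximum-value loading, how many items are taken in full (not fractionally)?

Sort by value per unit weight and fill in that order.
Ratios (sorted): D 14.65, A 13.31, C 6.09, E 5.00, B 3.69, F 1.32
take D (17 @ 249); take A (16 @ 213); take C (11 @ 67); take 11/32 of E → 55.00. Capacity used 55/55.
3 item(s) taken whole; one partial (take 11/32 of E).

3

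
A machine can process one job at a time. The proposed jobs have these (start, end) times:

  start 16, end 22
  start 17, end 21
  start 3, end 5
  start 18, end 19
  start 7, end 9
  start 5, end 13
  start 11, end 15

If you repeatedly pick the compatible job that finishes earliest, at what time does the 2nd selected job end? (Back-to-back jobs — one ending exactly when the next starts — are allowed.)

9

Order by finish time; keep every interval that doesn't clash with the previous kept one.
Sorted by end: (3,5)  (7,9)  (5,13)  (11,15)  (18,19)  (17,21)  (16,22)
take (3,5); take (7,9); take (11,15); take (18,19).
Selected: (3,5) (7,9) (11,15) (18,19)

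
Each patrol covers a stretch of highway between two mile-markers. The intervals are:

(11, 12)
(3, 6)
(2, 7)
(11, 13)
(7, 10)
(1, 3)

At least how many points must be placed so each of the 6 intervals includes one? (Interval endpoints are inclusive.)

3

Sort by right endpoint; whenever an interval is uncovered, place a point at its right end.
By right end: [1,3]  [3,6]  [2,7]  [7,10]  [11,12]  [11,13]
[1,3] uncovered → point at 3; [7,10] uncovered → point at 10; [11,12] uncovered → point at 12.
Points: 3, 10, 12 (3 total).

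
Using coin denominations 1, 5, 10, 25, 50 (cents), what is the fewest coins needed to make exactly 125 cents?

125 − 2×50→25 − 1×25→0
Total coins = 2 + 1 = 3

3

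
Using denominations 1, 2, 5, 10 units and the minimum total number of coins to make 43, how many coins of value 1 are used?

1

43 = 4×10 + 1×2 + 1×1
Count of 1: 1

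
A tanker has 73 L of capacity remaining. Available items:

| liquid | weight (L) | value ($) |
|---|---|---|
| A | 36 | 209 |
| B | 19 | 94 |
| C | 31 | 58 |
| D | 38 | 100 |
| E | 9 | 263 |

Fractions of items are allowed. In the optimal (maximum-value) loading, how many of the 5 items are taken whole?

3

Sort by value per unit weight and fill in that order.
Ratios (sorted): E 29.22, A 5.81, B 4.95, D 2.63, C 1.87
take E (9 @ 263); take A (36 @ 209); take B (19 @ 94); take 9/38 of D → 23.68. Capacity used 73/73.
3 item(s) taken whole; one partial (take 9/38 of D).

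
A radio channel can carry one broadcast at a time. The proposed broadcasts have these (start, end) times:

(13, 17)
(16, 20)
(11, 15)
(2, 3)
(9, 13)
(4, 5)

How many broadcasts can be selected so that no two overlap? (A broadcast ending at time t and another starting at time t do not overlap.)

By end time: (2,3), (4,5), (9,13), (11,15), (13,17), (16,20).
Pick (2,3); next start ≥ 3 → (4,5); next start ≥ 5 → (9,13); next start ≥ 13 → (13,17).
Selected 4 broadcasts.

4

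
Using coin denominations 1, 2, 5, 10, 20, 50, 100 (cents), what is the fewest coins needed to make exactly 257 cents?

Use the largest denomination that fits, subtract, and repeat.
257 − 2×100→57 − 1×50→7 − 1×5→2 − 1×2→0
Total coins = 2 + 1 + 1 + 1 = 5

5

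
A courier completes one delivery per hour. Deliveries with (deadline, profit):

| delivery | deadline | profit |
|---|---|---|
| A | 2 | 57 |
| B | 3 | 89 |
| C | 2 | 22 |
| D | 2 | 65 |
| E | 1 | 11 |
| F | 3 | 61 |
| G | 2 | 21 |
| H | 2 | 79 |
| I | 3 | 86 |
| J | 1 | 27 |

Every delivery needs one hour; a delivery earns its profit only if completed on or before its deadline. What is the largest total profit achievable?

254

By profit: B(d3,89), I(d3,86), H(d2,79), D(d2,65), F(d3,61), A(d2,57), J(d1,27), C(d2,22), G(d2,21), E(d1,11)
B→slot 3; I→slot 2; H→slot 1; D skipped; F skipped; A skipped; J skipped; C skipped; G skipped; E skipped.
Profit = 79 + 86 + 89 = 254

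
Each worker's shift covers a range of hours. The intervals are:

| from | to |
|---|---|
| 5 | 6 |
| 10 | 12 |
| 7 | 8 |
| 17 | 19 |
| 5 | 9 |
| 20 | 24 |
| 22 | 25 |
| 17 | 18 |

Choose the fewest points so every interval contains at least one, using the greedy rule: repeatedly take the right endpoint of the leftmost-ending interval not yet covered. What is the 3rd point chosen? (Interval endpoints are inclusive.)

12

Process intervals by earliest right end; each time one isn't hit yet, stab at its right endpoint.
Sorted: [5,6] [7,8] [5,9] [10,12] [17,18] [17,19] [20,24] [22,25]
{[5,6]} hit by 6; {[7,8],[5,9]} hit by 8; {[10,12]} hit by 12; {[17,18],[17,19]} hit by 18; {[20,24],[22,25]} hit by 24.
Points: 6, 8, 12, 18, 24 (5 total).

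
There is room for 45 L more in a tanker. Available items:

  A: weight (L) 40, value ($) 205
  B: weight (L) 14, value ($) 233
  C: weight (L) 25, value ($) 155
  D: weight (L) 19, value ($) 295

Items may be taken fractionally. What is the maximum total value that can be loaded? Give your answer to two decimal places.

602.40

Order: B (233/14=16.64) > D (295/19=15.53) > C (155/25=6.20) > A (205/40=5.12)
Fill: take B (14 @ 233) → take D (19 @ 295) → take 12/25 of C → 74.40; 45/45 used.
Total value = 602.40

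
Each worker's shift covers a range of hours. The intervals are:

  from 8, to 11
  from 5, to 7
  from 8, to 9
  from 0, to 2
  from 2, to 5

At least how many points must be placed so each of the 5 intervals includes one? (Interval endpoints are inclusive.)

3

Process intervals by earliest right end; each time one isn't hit yet, stab at its right endpoint.
By right end: [0,2]  [2,5]  [5,7]  [8,9]  [8,11]
[0,2] uncovered → point at 2; [5,7] uncovered → point at 7; [8,9] uncovered → point at 9.
Points: 2, 7, 9 (3 total).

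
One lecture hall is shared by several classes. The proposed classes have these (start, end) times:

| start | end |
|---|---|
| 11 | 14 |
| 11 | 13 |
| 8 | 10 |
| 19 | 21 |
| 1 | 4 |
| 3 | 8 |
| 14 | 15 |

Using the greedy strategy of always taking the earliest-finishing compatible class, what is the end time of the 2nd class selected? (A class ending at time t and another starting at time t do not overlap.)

Greedy by earliest finish: after sorting by end time, pick each interval compatible with the last pick.
By end time: (1,4), (3,8), (8,10), (11,13), (11,14), (14,15), (19,21).
Pick (1,4); next start ≥ 4 → (8,10); next start ≥ 10 → (11,13); next start ≥ 13 → (14,15); next start ≥ 15 → (19,21).
Selected: (1,4) (8,10) (11,13) (14,15) (19,21)

10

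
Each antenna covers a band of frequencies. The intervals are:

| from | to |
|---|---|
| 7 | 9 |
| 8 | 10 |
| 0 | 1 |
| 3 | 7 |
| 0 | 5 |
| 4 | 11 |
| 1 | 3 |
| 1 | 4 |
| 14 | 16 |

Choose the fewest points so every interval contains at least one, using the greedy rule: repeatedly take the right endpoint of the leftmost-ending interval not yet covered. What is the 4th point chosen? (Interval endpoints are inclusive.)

By right end: [0,1]  [1,3]  [1,4]  [0,5]  [3,7]  [7,9]  [8,10]  [4,11]  [14,16]
[0,1] uncovered → point at 1; [3,7] uncovered → point at 7; [8,10] uncovered → point at 10; [14,16] uncovered → point at 16.
Points: 1, 7, 10, 16 (4 total).

16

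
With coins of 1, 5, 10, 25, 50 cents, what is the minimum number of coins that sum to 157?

6

157 − 3×50→7 − 1×5→2 − 2×1→0
Total coins = 3 + 1 + 2 = 6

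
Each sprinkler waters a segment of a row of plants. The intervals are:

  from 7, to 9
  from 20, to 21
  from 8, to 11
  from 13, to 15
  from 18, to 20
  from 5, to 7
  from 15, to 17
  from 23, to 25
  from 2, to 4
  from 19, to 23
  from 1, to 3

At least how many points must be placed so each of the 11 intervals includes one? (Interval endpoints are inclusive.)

6

Sorted: [1,3] [2,4] [5,7] [7,9] [8,11] [13,15] [15,17] [18,20] [20,21] [19,23] [23,25]
{[1,3],[2,4]} hit by 3; {[5,7],[7,9]} hit by 7; {[8,11]} hit by 11; {[13,15],[15,17]} hit by 15; {[18,20],[20,21],[19,23]} hit by 20; {[23,25]} hit by 25.
Points: 3, 7, 11, 15, 20, 25 (6 total).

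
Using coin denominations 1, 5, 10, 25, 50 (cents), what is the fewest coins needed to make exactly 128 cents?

6

Use the largest denomination that fits, subtract, and repeat.
128 − 2×50→28 − 1×25→3 − 3×1→0
Total coins = 2 + 1 + 3 = 6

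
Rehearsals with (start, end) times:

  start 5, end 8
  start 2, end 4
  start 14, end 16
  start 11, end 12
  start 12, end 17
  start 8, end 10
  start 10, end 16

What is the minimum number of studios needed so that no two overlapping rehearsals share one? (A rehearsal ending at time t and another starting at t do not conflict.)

The answer is the maximum number of intervals overlapping at any instant.
Events (time:±→running): 2:+→1 4:-→0 5:+→1 8:-→0 8:+→1 10:-→0 10:+→1 11:+→2 12:-→1 12:+→2 14:+→3 … peak 3.

3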